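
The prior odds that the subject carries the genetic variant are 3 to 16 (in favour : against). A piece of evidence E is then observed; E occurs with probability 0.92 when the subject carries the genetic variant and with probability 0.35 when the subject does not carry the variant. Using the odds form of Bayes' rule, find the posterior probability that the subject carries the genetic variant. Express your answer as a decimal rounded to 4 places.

Posterior probability ≈ 0.3301

Prior odds = 3/16 = 0.18750.
Likelihood ratio for E = 0.92/0.35 = 2.6286.
Posterior odds = prior odds × LR = 0.49286.
Posterior probability = odds/(1+odds) = 0.49286/1.4929 = 0.3301.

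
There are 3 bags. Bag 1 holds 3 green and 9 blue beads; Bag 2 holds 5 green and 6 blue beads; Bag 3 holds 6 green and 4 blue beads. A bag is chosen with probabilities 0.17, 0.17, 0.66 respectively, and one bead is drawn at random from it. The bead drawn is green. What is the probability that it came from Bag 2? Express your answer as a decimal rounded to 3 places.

P(green|Bag 1) = 0.25; P(green|Bag 2) = 0.4545; P(green|Bag 3) = 0.6.
Prior × likelihood for each source: 0.17·0.25=0.04250, 0.17·0.4545=0.07727, 0.66·0.6=0.3960. Summing gives P(green) = 0.51577.
P(Bag 2 | green) = 0.07727 / 0.51577 = 0.150.

Posterior probability ≈ 0.150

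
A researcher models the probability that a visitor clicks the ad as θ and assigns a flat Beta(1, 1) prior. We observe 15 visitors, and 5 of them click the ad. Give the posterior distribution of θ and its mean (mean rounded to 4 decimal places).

Observing 5 successes and 10 failures updates Beta(1, 1) by adding the success and failure counts to the two shape parameters: α = 1+5 = 6, β = 1+10 = 11.
E[θ | data] = 6/(6+11) = 0.3529.

Posterior: Beta(6, 11); mean ≈ 0.3529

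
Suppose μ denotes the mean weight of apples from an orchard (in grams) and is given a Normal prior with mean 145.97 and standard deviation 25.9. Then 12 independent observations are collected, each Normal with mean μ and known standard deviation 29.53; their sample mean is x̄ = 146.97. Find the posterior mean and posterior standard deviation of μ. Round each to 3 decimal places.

Posterior mean ≈ 146.872; posterior SD ≈ 8.097

Prior precision 1/τ₀² = 1/25.9² = 0.00149074; data precision n/σ² = 12/29.53² = 0.0137611.
Posterior precision = 0.00149074 + 0.0137611 = 0.0152519, giving posterior SD = 1/√0.0152519 = 8.097.
Posterior mean = (0.00149074·145.97 + 0.0137611·146.97) / 0.0152519 = 146.872.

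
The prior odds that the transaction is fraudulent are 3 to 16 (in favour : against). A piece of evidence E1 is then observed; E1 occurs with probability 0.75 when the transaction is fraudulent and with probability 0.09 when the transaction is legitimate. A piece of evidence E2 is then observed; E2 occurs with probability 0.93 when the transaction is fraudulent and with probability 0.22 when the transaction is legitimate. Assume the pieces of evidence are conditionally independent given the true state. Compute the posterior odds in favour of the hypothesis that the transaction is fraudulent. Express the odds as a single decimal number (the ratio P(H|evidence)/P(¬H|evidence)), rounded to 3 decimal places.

Posterior odds ≈ 6.605

Prior odds = 3/16 = 0.18750.
Likelihood ratio for E1 = 0.75/0.09 = 8.3333.
Likelihood ratio for E2 = 0.93/0.22 = 4.2273.
Posterior odds = prior odds × LR₁ × LR₂ = 6.6051.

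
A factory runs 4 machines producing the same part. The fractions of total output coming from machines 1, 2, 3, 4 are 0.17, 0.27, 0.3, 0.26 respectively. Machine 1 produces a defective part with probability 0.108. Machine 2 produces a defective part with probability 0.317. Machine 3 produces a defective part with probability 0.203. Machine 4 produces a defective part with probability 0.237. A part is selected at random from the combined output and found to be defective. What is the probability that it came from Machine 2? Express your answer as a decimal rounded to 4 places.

Tabulate prior·likelihood by source: [1] prior 0.17, lik 0.108, product 0.01836; [2] prior 0.27, lik 0.317, product 0.08559; [3] prior 0.3, lik 0.203, product 0.06090; [4] prior 0.26, lik 0.237, product 0.06162.
Normalizing constant = 0.22647; the posterior for Machine 2 is its product over the sum, 0.08559/0.22647 = 0.3779.

Posterior probability ≈ 0.3779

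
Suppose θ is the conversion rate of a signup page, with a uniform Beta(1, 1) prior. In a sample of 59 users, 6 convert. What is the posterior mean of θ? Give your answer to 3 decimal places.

Posterior mean ≈ 0.115

Observing 6 successes and 53 failures updates Beta(1, 1) by adding the success and failure counts to the two shape parameters: α = 1+6 = 7, β = 1+53 = 54.
E[θ | data] = 7/(7+54) = 0.115.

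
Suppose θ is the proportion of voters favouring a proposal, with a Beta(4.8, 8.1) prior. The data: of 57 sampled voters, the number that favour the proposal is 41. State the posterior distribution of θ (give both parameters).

The binomial likelihood is conjugate to the Beta prior: with 41 successes and 16 failures, the posterior is Beta(4.8+41, 8.1+16) = Beta(45.8, 24.1).

Posterior: Beta(45.8, 24.1)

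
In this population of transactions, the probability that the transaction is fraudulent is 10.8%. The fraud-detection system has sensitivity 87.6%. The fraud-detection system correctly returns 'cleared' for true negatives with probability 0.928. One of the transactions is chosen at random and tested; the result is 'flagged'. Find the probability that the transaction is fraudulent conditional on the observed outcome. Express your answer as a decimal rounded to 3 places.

P(H | E) ≈ 0.596

Let H be the event that the transaction is fraudulent. P(H) = 0.108, so P(¬H) = 0.892. With E the 'flagged' result, P(E|H) = 0.876 and P(E|¬H) = 0.072.
P(E) = 0.876·0.108 + 0.072·0.892 = 0.094608 + 0.064224 = 0.15883.
By Bayes' theorem, P(H|E) = 0.094608 / 0.15883 = 0.596.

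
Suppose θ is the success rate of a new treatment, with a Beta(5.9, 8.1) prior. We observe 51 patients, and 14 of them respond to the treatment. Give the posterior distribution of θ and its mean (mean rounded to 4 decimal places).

Posterior: Beta(19.9, 45.1); mean ≈ 0.3062

Observing 14 successes and 37 failures updates Beta(5.9, 8.1) by adding the success and failure counts to the two shape parameters: α = 5.9+14 = 19.9, β = 8.1+37 = 45.1.
E[θ | data] = 19.9/(19.9+45.1) = 0.3062.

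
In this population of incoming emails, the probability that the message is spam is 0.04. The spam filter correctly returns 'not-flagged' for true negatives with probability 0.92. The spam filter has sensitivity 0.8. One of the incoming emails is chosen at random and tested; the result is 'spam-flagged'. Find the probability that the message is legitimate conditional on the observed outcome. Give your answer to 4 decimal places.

P(¬H | E) ≈ 0.7059

Let H be the event that the message is spam. P(H) = 0.04, so P(¬H) = 0.96. With E the 'spam-flagged' result, P(E|H) = 0.8 and P(E|¬H) = 0.08.
P(E) = 0.8·0.04 + 0.08·0.96 = 0.032000 + 0.076800 = 0.10880.
By Bayes' theorem, P(H|E) = 0.032000 / 0.10880 = 0.2941. Hence P(¬H|E) = 1 − 0.2941 = 0.7059.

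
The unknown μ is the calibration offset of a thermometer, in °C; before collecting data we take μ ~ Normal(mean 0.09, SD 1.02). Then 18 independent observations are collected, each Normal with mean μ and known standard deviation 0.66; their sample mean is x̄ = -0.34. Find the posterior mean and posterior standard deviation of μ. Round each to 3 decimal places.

Posterior mean ≈ -0.330; posterior SD ≈ 0.154

With known σ, the Normal prior is conjugate. Weight on the data is w = (n/σ²)/(n/σ² + 1/τ₀²) = 41.3223/(41.3223+0.961169) = 0.97727.
Posterior mean = w·x̄ + (1−w)·μ₀ = 0.97727·-0.34 + 0.022732·0.09 = -0.330. Posterior variance = 1/(41.3223+0.961169) = 0.0236499, so SD = 0.154.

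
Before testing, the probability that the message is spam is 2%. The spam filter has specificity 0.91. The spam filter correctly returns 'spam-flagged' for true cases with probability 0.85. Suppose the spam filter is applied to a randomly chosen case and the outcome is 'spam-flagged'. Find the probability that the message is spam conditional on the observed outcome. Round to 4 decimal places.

P(H | E) ≈ 0.1616

Write H for 'the message is spam'. Prior odds H:¬H = 0.02/0.98 = 0.020408. For the 'spam-flagged' outcome, the likelihood ratio is 0.85/0.09 = 9.4444.
Posterior odds = 0.020408 × 9.4444 = 0.19274, so P(H|E) = 0.19274/(1+0.19274) = 0.1616.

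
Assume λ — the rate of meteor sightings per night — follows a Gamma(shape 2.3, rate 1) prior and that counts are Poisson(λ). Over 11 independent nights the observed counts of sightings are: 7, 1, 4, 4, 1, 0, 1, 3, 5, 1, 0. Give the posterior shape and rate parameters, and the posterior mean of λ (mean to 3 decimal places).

Posterior: Gamma(shape=29.3, rate=12); mean ≈ 2.442

The Poisson likelihood adds the total count to the shape and the number of exposure periods to the rate. Here ∑xᵢ = 27 and n = 11, so shape 2.3→29.3 and rate 1→12.
Posterior mean = shape/rate = 29.3/12 = 2.442.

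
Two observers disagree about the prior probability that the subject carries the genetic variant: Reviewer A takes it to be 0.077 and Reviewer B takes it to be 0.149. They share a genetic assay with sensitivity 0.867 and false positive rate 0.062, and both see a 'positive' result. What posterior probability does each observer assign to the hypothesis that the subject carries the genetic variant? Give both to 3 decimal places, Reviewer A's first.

Reviewer A: 0.538; Reviewer B: 0.710

P('+'|H) = 0.867, P('+'|¬H) = 0.062.
Reviewer A: numerator 0.867·0.077 = 0.066759; evidence = 0.066759+0.062·0.923 = 0.12398; posterior = 0.538.
Reviewer B: numerator 0.867·0.149 = 0.12918; evidence = 0.12918+0.062·0.851 = 0.18194; posterior = 0.710.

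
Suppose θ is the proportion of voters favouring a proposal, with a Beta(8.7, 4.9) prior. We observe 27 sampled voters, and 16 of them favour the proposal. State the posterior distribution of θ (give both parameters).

The binomial likelihood is conjugate to the Beta prior: with 16 successes and 11 failures, the posterior is Beta(8.7+16, 4.9+11) = Beta(24.7, 15.9).

Posterior: Beta(24.7, 15.9)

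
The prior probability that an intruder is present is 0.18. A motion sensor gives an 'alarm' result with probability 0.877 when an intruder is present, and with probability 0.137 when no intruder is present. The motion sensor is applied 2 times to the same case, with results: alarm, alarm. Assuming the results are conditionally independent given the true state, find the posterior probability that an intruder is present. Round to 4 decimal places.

Let H be the event that an intruder is present; start with P(H) = 0.18. P('alarm'|H) = 0.877, P('alarm'|¬H) = 0.137.
Update on result 1 ('alarm'): P(H) ← 0.877·0.1800 / (0.877·0.1800 + 0.137·0.8200) = 0.15786/0.27020 = 0.5842.
Update on result 2 ('alarm'): P(H) ← 0.877·0.5842 / (0.877·0.5842 + 0.137·0.4158) = 0.51237/0.56933 = 0.9000.

Posterior P(H) ≈ 0.9000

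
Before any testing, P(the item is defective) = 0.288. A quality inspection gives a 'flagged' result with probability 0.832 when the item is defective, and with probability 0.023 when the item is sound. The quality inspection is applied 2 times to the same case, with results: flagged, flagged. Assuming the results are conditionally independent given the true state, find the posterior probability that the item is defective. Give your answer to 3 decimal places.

With H the event that the item is defective, the joint likelihood of the observed sequence is P(data|H) = 0.832·0.832 = 0.69222 and P(data|¬H) = 0.023·0.023 = 0.00052900.
Bayes: P(H|data) = 0.288·0.69222 / (0.288·0.69222 + 0.712·0.00052900) = 0.19936/0.19974 = 0.9981.

Posterior P(H) ≈ 0.998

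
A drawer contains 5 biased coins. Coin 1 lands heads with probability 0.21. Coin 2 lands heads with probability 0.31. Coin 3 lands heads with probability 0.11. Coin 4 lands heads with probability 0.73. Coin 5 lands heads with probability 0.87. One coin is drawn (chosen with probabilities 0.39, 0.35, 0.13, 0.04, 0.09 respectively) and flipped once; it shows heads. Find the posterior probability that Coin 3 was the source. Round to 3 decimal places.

Tabulate prior·likelihood by source: [1] prior 0.39, lik 0.21, product 0.08190; [2] prior 0.35, lik 0.31, product 0.1085; [3] prior 0.13, lik 0.11, product 0.01430; [4] prior 0.04, lik 0.73, product 0.02920; [5] prior 0.09, lik 0.87, product 0.07830.
Normalizing constant = 0.31220; the posterior for Coin 3 is its product over the sum, 0.01430/0.31220 = 0.046.

Posterior probability ≈ 0.046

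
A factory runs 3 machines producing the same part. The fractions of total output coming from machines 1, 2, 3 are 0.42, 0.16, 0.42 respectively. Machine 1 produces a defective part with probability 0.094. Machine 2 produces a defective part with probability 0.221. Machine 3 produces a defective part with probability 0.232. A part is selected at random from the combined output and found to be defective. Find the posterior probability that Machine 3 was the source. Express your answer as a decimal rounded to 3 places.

Tabulate prior·likelihood by source: [1] prior 0.42, lik 0.094, product 0.03948; [2] prior 0.16, lik 0.221, product 0.03536; [3] prior 0.42, lik 0.232, product 0.09744.
Normalizing constant = 0.17228; the posterior for Machine 3 is its product over the sum, 0.09744/0.17228 = 0.566.

Posterior probability ≈ 0.566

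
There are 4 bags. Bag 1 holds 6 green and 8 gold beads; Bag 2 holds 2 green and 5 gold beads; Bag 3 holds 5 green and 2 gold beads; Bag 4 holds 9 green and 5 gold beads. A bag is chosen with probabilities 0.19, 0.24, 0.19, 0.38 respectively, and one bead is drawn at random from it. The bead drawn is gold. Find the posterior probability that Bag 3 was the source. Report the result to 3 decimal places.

P(gold|Bag 1) = 0.5714; P(gold|Bag 2) = 0.7143; P(gold|Bag 3) = 0.2857; P(gold|Bag 4) = 0.3571.
Prior × likelihood for each source: 0.19·0.5714=0.1086, 0.24·0.7143=0.1714, 0.19·0.2857=0.05429, 0.38·0.3571=0.1357. Summing gives P(gold) = 0.47000.
P(Bag 3 | gold) = 0.05429 / 0.47000 = 0.116.

Posterior probability ≈ 0.116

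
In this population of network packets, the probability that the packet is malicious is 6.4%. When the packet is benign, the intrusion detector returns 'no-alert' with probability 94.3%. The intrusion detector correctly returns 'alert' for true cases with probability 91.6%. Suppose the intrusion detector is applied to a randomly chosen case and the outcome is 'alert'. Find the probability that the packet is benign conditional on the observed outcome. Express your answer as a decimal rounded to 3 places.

P(¬H | E) ≈ 0.476

Write H for 'the packet is malicious'. Prior odds H:¬H = 0.064/0.936 = 0.068376. For the 'alert' outcome, the likelihood ratio is 0.916/0.057 = 16.070.
Posterior odds = 0.068376 × 16.070 = 1.0988, so P(H|E) = 1.0988/(1+1.0988) = 0.524. Then P(¬H|E) = 1 − 0.524 = 0.476.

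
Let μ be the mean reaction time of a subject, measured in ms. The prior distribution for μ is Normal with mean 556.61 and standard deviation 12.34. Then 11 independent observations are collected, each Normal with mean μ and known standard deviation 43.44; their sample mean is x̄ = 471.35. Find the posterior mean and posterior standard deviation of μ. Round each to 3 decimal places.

Posterior mean ≈ 516.517; posterior SD ≈ 8.982

Prior precision 1/τ₀² = 1/12.34² = 0.00656704; data precision n/σ² = 11/43.44² = 0.00582925.
Posterior precision = 0.00656704 + 0.00582925 = 0.0123963, giving posterior SD = 1/√0.0123963 = 8.982.
Posterior mean = (0.00656704·556.61 + 0.00582925·471.35) / 0.0123963 = 516.517.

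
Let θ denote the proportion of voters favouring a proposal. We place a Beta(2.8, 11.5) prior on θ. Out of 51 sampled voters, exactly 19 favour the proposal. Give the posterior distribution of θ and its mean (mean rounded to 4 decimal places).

Posterior: Beta(21.8, 43.5); mean ≈ 0.3338

Observing 19 successes and 32 failures updates Beta(2.8, 11.5) by adding the success and failure counts to the two shape parameters: α = 2.8+19 = 21.8, β = 11.5+32 = 43.5.
Posterior mean = α/(α+β) = 21.8/65.3 = 0.3338.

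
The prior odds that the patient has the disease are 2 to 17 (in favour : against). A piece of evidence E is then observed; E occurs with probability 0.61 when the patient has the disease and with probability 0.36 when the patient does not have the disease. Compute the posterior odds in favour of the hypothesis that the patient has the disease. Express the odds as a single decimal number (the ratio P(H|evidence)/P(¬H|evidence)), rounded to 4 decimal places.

Posterior odds ≈ 0.1993

Prior odds = 2/17 = 0.11765. In log-odds, ln(0.11765) = -2.1401.
Add log likelihood ratio: ln(1.6944) = 0.52735.
Posterior log-odds = -1.6127, so posterior odds = exp(-1.6127) = 0.19935.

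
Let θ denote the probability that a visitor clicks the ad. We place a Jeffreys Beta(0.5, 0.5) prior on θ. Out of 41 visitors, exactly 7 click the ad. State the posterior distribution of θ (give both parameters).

The binomial likelihood is conjugate to the Beta prior: with 7 successes and 34 failures, the posterior is Beta(0.5+7, 0.5+34) = Beta(7.5, 34.5).

Posterior: Beta(7.5, 34.5)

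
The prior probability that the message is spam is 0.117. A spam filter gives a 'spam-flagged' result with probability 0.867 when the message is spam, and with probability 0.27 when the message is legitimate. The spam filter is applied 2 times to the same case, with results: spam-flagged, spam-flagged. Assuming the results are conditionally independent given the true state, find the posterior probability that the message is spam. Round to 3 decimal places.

With H the event that the message is spam, the joint likelihood of the observed sequence is P(data|H) = 0.867·0.867 = 0.75169 and P(data|¬H) = 0.27·0.27 = 0.072900.
Bayes: P(H|data) = 0.117·0.75169 / (0.117·0.75169 + 0.883·0.072900) = 0.087948/0.15232 = 0.5774.

Posterior P(H) ≈ 0.577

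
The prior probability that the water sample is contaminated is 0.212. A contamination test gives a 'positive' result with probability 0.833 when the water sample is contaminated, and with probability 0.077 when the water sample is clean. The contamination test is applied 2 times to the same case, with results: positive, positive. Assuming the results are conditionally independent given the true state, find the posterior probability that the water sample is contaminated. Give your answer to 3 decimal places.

With H the event that the water sample is contaminated, the joint likelihood of the observed sequence is P(data|H) = 0.833·0.833 = 0.69389 and P(data|¬H) = 0.077·0.077 = 0.0059290.
Bayes: P(H|data) = 0.212·0.69389 / (0.212·0.69389 + 0.788·0.0059290) = 0.14710/0.15178 = 0.9692.

Posterior P(H) ≈ 0.969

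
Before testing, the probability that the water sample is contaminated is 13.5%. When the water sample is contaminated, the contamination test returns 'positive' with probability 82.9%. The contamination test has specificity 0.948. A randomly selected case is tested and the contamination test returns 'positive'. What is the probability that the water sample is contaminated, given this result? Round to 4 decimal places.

Let H be the event that the water sample is contaminated. P(H) = 0.135, so P(¬H) = 0.865. With E the 'positive' result, P(E|H) = 0.829 and P(E|¬H) = 0.052.
P(E) = 0.829·0.135 + 0.052·0.865 = 0.11192 + 0.044980 = 0.15690.
By Bayes' theorem, P(H|E) = 0.11192 / 0.15690 = 0.7133.

P(H | E) ≈ 0.7133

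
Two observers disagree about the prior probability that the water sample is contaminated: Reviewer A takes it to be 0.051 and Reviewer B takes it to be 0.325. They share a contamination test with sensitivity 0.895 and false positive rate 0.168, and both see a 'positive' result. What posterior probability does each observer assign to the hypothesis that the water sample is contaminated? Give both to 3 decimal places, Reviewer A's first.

Reviewer A: 0.223; Reviewer B: 0.719

The likelihood ratio for a 'positive' result is 0.895/0.168 = 5.3274.
Reviewer A: prior odds 0.051/0.949 = 0.053741; posterior odds 0.28630; posterior probability 0.223.
Reviewer B: prior odds 0.325/0.675 = 0.48148; posterior odds 2.5650; posterior probability 0.719.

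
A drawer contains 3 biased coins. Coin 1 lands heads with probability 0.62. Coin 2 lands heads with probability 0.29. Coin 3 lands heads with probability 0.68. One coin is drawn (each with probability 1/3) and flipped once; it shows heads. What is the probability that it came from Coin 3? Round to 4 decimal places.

P(heads|C1) = 0.62; P(heads|C2) = 0.29; P(heads|C3) = 0.68.
Prior × likelihood for each source: 0.333333·0.62=0.2067, 0.333333·0.29=0.09667, 0.333333·0.68=0.2267. Summing gives P(heads) = 0.53000.
P(Coin 3 | heads) = 0.2267 / 0.53000 = 0.4277.

Posterior probability ≈ 0.4277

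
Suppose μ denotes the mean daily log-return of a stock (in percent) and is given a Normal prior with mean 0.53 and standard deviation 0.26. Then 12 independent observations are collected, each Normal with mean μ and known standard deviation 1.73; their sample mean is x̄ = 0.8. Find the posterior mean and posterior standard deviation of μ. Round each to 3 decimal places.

Posterior mean ≈ 0.588; posterior SD ≈ 0.231

Prior precision 1/τ₀² = 1/0.26² = 14.7929; data precision n/σ² = 12/1.73² = 4.00949.
Posterior precision = 14.7929 + 4.00949 = 18.8024, giving posterior SD = 1/√18.8024 = 0.231.
Posterior mean = (14.7929·0.53 + 4.00949·0.8) / 18.8024 = 0.588.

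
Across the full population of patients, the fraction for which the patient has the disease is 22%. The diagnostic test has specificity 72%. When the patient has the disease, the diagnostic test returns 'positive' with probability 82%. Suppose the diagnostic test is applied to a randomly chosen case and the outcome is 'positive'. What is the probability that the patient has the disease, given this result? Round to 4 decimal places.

Write H for 'the patient has the disease'. Prior odds H:¬H = 0.22/0.78 = 0.28205. For the 'positive' outcome, the likelihood ratio is 0.82/0.28 = 2.9286.
Posterior odds = 0.28205 × 2.9286 = 0.82601, so P(H|E) = 0.82601/(1+0.82601) = 0.4524.

P(H | E) ≈ 0.4524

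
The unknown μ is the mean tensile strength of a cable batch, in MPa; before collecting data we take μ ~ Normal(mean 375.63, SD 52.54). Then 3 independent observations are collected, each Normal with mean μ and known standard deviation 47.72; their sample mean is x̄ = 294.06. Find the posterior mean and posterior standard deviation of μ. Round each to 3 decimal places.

With known σ, the Normal prior is conjugate. Weight on the data is w = (n/σ²)/(n/σ² + 1/τ₀²) = 0.00131741/(0.00131741+0.00036226) = 0.78433.
Posterior mean = w·x̄ + (1−w)·μ₀ = 0.78433·294.06 + 0.21567·375.63 = 311.652. Posterior variance = 1/(0.00131741+0.00036226) = 595.356, so SD = 24.400.

Posterior mean ≈ 311.652; posterior SD ≈ 24.400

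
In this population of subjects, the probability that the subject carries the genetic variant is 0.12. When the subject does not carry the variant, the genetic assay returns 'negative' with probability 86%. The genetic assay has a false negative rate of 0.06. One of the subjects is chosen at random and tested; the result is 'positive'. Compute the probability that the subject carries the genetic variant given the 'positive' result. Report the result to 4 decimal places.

P(H | E) ≈ 0.4780

Write H for 'the subject carries the genetic variant'. Prior odds H:¬H = 0.12/0.88 = 0.13636. For the 'positive' outcome, the likelihood ratio is 0.94/0.14 = 6.7143.
Posterior odds = 0.13636 × 6.7143 = 0.91558, so P(H|E) = 0.91558/(1+0.91558) = 0.4780.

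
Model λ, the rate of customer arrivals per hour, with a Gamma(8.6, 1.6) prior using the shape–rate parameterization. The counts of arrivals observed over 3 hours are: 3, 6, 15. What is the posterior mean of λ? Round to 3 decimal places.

Posterior mean ≈ 7.087

Total count ∑xᵢ = 24 over n = 3 hours.
Gamma is conjugate to the Poisson likelihood: posterior is Gamma(shape = 8.6+24 = 32.6, rate = 1.6+3 = 4.6).
Posterior mean = shape/rate = 32.6/4.6 = 7.087.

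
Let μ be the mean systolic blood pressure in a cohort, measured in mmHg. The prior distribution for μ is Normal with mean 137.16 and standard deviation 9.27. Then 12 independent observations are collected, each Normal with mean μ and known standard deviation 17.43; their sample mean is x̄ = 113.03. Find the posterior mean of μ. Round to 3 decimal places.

Posterior mean ≈ 118.521

Prior precision 1/τ₀² = 1/9.27² = 0.0116370; data precision n/σ² = 12/17.43² = 0.0394990.
Posterior precision = 0.0116370 + 0.0394990 = 0.0511360.
Posterior mean = (0.0116370·137.16 + 0.0394990·113.03) / 0.0511360 = 118.521.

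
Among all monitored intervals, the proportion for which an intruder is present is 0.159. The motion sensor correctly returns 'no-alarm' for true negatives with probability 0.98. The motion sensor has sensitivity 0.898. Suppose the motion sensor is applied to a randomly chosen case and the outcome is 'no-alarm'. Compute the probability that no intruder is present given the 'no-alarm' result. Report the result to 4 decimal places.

Let H be the event that an intruder is present. P(H) = 0.159, so P(¬H) = 0.841. With E the 'no-alarm' result, P(E|H) = 0.102 and P(E|¬H) = 0.98.
P(E) = 0.102·0.159 + 0.98·0.841 = 0.016218 + 0.82418 = 0.84040.
By Bayes' theorem, P(H|E) = 0.016218 / 0.84040 = 0.0193. Hence P(¬H|E) = 1 − 0.0193 = 0.9807.

P(¬H | E) ≈ 0.9807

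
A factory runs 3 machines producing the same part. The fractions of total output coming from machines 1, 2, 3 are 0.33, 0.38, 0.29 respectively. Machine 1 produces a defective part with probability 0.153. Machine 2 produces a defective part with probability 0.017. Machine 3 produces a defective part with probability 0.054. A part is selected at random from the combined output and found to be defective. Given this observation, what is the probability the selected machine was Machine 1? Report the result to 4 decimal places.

Tabulate prior·likelihood by source: [1] prior 0.33, lik 0.153, product 0.05049; [2] prior 0.38, lik 0.017, product 0.006460; [3] prior 0.29, lik 0.054, product 0.01566.
Normalizing constant = 0.072610; the posterior for Machine 1 is its product over the sum, 0.05049/0.072610 = 0.6954.

Posterior probability ≈ 0.6954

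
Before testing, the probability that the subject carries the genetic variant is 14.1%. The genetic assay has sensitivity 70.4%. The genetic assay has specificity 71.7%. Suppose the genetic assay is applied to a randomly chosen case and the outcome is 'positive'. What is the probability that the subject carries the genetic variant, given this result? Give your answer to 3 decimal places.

P(H | E) ≈ 0.290

Let H be the event that the subject carries the genetic variant. P(H) = 0.141, so P(¬H) = 0.859. With E the 'positive' result, P(E|H) = 0.704 and P(E|¬H) = 0.283.
P(E) = 0.704·0.141 + 0.283·0.859 = 0.099264 + 0.24310 = 0.34236.
By Bayes' theorem, P(H|E) = 0.099264 / 0.34236 = 0.290.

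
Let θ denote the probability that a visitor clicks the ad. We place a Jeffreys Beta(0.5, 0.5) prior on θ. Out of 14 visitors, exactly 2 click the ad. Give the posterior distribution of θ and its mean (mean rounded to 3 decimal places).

Posterior: Beta(2.5, 12.5); mean ≈ 0.167

The binomial likelihood is conjugate to the Beta prior: with 2 successes and 12 failures, the posterior is Beta(0.5+2, 0.5+12) = Beta(2.5, 12.5).
E[θ | data] = 2.5/(2.5+12.5) = 0.167.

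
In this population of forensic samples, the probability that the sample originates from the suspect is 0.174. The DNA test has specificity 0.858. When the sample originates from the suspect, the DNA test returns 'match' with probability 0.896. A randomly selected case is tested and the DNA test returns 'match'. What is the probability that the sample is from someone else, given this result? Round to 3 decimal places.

P(¬H | E) ≈ 0.429

Let H be the event that the sample originates from the suspect. P(H) = 0.174, so P(¬H) = 0.826. With E the 'match' result, P(E|H) = 0.896 and P(E|¬H) = 0.142.
P(E) = 0.896·0.174 + 0.142·0.826 = 0.15590 + 0.11729 = 0.27320.
By Bayes' theorem, P(H|E) = 0.15590 / 0.27320 = 0.571. Hence P(¬H|E) = 1 − 0.571 = 0.429.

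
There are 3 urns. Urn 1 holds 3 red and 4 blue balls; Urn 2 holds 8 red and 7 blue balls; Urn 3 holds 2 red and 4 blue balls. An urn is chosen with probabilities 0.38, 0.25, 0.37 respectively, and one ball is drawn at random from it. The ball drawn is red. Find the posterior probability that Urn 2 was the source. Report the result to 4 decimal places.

Posterior probability ≈ 0.3178

Tabulate prior·likelihood by source: [1] prior 0.38, lik 0.4286, product 0.1629; [2] prior 0.25, lik 0.5333, product 0.1333; [3] prior 0.37, lik 0.3333, product 0.1233.
Normalizing constant = 0.41952; the posterior for Urn 2 is its product over the sum, 0.1333/0.41952 = 0.3178.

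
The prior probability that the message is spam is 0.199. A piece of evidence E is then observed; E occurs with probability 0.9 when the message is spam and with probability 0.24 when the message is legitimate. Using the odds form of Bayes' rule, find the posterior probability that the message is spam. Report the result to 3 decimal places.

Posterior probability ≈ 0.482

Prior odds = 0.199/(1−0.199) = 0.24844. In log-odds, ln(0.24844) = -1.3926.
Add log likelihood ratio: ln(3.7500) = 1.3218.
Posterior log-odds = -0.070800, so posterior odds = exp(-0.070800) = 0.93165. Converting, P(H|E) = 0.93165/1.9316 = 0.482.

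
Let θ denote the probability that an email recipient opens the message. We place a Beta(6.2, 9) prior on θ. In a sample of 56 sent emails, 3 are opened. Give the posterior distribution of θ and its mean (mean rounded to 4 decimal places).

Observing 3 successes and 53 failures updates Beta(6.2, 9) by adding the success and failure counts to the two shape parameters: α = 6.2+3 = 9.2, β = 9+53 = 62.
E[θ | data] = 9.2/(9.2+62) = 0.1292.

Posterior: Beta(9.2, 62); mean ≈ 0.1292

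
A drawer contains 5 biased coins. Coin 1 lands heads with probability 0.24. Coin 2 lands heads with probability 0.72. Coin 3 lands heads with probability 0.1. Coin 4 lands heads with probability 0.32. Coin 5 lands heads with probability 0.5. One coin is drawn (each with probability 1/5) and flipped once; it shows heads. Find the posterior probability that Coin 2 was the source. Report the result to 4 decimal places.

Posterior probability ≈ 0.3830

P(heads|C1) = 0.24; P(heads|C2) = 0.72; P(heads|C3) = 0.1; P(heads|C4) = 0.32; P(heads|C5) = 0.5.
Prior × likelihood for each source: 0.2·0.24=0.04800, 0.2·0.72=0.1440, 0.2·0.1=0.02000, 0.2·0.32=0.06400, 0.2·0.5=0.1000. Summing gives P(heads) = 0.37600.
P(Coin 2 | heads) = 0.1440 / 0.37600 = 0.3830.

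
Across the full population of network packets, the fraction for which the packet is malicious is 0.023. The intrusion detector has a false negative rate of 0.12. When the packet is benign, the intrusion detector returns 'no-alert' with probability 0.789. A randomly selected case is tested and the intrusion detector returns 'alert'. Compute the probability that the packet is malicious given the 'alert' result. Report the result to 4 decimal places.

Let H be the event that the packet is malicious. P(H) = 0.023, so P(¬H) = 0.977. With E the 'alert' result, P(E|H) = 0.88 and P(E|¬H) = 0.211.
P(E) = 0.88·0.023 + 0.211·0.977 = 0.020240 + 0.20615 = 0.22639.
By Bayes' theorem, P(H|E) = 0.020240 / 0.22639 = 0.0894.

P(H | E) ≈ 0.0894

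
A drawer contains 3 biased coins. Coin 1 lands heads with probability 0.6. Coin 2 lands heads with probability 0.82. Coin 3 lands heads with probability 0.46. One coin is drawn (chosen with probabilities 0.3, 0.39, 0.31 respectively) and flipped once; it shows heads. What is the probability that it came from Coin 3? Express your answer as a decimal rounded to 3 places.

Tabulate prior·likelihood by source: [1] prior 0.3, lik 0.6, product 0.1800; [2] prior 0.39, lik 0.82, product 0.3198; [3] prior 0.31, lik 0.46, product 0.1426.
Normalizing constant = 0.64240; the posterior for Coin 3 is its product over the sum, 0.1426/0.64240 = 0.222.

Posterior probability ≈ 0.222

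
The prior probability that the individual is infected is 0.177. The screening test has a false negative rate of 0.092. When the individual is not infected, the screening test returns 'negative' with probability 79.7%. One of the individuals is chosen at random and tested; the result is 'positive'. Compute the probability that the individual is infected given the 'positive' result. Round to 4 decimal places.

Write H for 'the individual is infected'. Prior odds H:¬H = 0.177/0.823 = 0.21507. For the 'positive' outcome, the likelihood ratio is 0.908/0.203 = 4.4729.
Posterior odds = 0.21507 × 4.4729 = 0.96197, so P(H|E) = 0.96197/(1+0.96197) = 0.4903.

P(H | E) ≈ 0.4903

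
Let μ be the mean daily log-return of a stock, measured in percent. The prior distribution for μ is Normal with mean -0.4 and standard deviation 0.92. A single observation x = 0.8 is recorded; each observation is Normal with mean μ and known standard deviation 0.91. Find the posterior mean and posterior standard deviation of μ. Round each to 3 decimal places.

Posterior mean ≈ 0.207; posterior SD ≈ 0.647

Prior precision 1/τ₀² = 1/0.92² = 1.18147; data precision n/σ² = 1/0.91² = 1.20758.
Posterior precision = 1.18147 + 1.20758 = 2.38906, giving posterior SD = 1/√2.38906 = 0.647.
Posterior mean = (1.18147·-0.4 + 1.20758·0.8) / 2.38906 = 0.207.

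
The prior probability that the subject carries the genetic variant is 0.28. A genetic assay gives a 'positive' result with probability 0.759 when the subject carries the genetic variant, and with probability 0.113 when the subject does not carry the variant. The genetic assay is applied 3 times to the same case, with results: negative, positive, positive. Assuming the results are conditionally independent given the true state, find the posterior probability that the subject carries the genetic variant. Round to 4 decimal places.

Let H be the event that the subject carries the genetic variant; start with P(H) = 0.28. P('positive'|H) = 0.759, P('positive'|¬H) = 0.113.
Update on result 1 ('negative'): P(H) ← 0.241·0.2800 / (0.241·0.2800 + 0.887·0.7200) = 0.067480/0.70612 = 0.0956.
Update on result 2 ('positive'): P(H) ← 0.759·0.0956 / (0.759·0.0956 + 0.113·0.9044) = 0.072533/0.17473 = 0.4151.
Update on result 3 ('positive'): P(H) ← 0.759·0.4151 / (0.759·0.4151 + 0.113·0.5849) = 0.31507/0.38116 = 0.8266.

Posterior P(H) ≈ 0.8266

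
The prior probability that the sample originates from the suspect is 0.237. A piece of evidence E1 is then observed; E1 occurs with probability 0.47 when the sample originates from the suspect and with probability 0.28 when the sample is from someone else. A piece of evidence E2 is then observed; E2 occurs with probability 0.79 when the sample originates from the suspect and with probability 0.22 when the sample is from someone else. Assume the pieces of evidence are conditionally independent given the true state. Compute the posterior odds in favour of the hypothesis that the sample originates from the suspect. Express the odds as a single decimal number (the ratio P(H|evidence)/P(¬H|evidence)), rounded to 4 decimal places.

Posterior odds ≈ 1.8723

Prior odds = 0.237/(1−0.237) = 0.31062. In log-odds, ln(0.31062) = -1.1692.
Add log likelihood ratios: ln(1.6786) + ln(3.5909) = 1.7963.
Posterior log-odds = 0.62715, so posterior odds = exp(0.62715) = 1.8723.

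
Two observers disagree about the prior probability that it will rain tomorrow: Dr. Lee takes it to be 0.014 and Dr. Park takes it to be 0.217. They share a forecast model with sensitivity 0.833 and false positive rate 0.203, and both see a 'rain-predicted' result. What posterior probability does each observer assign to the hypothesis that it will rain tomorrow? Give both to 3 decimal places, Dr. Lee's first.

Dr. Lee: 0.055; Dr. Park: 0.532

P('+'|H) = 0.833, P('+'|¬H) = 0.203.
Dr. Lee: numerator 0.833·0.014 = 0.011662; evidence = 0.011662+0.203·0.986 = 0.21182; posterior = 0.055.
Dr. Park: numerator 0.833·0.217 = 0.18076; evidence = 0.18076+0.203·0.783 = 0.33971; posterior = 0.532.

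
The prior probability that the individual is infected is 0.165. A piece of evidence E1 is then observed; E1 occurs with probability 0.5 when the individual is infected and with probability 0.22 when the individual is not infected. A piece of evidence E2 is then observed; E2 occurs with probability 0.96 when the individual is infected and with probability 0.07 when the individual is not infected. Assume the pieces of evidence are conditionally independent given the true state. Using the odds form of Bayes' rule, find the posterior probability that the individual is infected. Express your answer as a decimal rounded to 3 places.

Posterior probability ≈ 0.860

Prior odds = 0.165/(1−0.165) = 0.19760. In log-odds, ln(0.19760) = -1.6215.
Add log likelihood ratios: ln(2.2727) + ln(13.714) = 3.4394.
Posterior log-odds = 1.8179, so posterior odds = exp(1.8179) = 6.1591. Converting, P(H|E) = 6.1591/7.1591 = 0.860.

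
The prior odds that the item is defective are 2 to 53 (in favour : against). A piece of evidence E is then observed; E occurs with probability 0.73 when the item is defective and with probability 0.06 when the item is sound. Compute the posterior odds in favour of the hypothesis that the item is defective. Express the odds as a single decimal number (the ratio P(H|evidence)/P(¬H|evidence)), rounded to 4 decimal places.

Prior odds = 2/53 = 0.037736. In log-odds, ln(0.037736) = -3.2771.
Add log likelihood ratio: ln(12.167) = 2.4987.
Posterior log-odds = -0.77844, so posterior odds = exp(-0.77844) = 0.45912.

Posterior odds ≈ 0.4591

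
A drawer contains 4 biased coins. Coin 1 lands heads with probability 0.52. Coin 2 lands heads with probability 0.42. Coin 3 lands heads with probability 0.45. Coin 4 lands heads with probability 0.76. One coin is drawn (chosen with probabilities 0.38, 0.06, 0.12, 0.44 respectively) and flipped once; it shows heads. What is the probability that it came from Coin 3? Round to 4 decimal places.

P(heads|C1) = 0.52; P(heads|C2) = 0.42; P(heads|C3) = 0.45; P(heads|C4) = 0.76.
Prior × likelihood for each source: 0.38·0.52=0.1976, 0.06·0.42=0.02520, 0.12·0.45=0.05400, 0.44·0.76=0.3344. Summing gives P(heads) = 0.61120.
P(Coin 3 | heads) = 0.05400 / 0.61120 = 0.0884.

Posterior probability ≈ 0.0884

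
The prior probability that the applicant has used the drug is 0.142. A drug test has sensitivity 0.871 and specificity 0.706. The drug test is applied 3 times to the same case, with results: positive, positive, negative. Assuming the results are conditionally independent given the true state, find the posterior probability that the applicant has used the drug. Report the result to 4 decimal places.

Posterior P(H) ≈ 0.2097

With H the event that the applicant has used the drug, the joint likelihood of the observed sequence is P(data|H) = 0.871·0.871·0.129 = 0.097865 and P(data|¬H) = 0.294·0.294·0.706 = 0.061024.
Bayes: P(H|data) = 0.142·0.097865 / (0.142·0.097865 + 0.858·0.061024) = 0.013897/0.066255 = 0.2097.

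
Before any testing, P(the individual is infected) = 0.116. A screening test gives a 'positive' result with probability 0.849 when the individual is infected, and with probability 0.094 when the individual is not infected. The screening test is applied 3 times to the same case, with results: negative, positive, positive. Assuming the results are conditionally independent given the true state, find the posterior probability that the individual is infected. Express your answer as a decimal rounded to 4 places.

Let H be the event that the individual is infected; start with P(H) = 0.116. P('positive'|H) = 0.849, P('positive'|¬H) = 0.094.
Update on result 1 ('negative'): P(H) ← 0.151·0.1160 / (0.151·0.1160 + 0.906·0.8840) = 0.017516/0.81842 = 0.0214.
Update on result 2 ('positive'): P(H) ← 0.849·0.0214 / (0.849·0.0214 + 0.094·0.9786) = 0.018170/0.11016 = 0.1649.
Update on result 3 ('positive'): P(H) ← 0.849·0.1649 / (0.849·0.1649 + 0.094·0.8351) = 0.14004/0.21854 = 0.6408.

Posterior P(H) ≈ 0.6408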